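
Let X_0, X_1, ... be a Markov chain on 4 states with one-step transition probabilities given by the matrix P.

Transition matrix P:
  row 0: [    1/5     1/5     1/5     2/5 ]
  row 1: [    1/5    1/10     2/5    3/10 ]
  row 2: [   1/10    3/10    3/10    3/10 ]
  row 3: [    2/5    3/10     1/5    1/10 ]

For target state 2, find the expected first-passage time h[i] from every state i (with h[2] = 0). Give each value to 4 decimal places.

First-step conditioning: h[2] = 0; for i ≠ 2, h[i] = 1 + Σ_k P[i][k]·h[k].
  h[0] = 1 + 1/5·h[0] + 1/5·h[1] + 2/5·h[3]
  h[1] = 1 + 1/5·h[0] + 1/10·h[1] + 3/10·h[3]
  h[3] = 1 + 2/5·h[0] + 3/10·h[1] + 1/10·h[3]
Solving the 3×3 linear system over states ≠ 2 gives exactly h = [120/29, 295/87, 0, 355/87] (h[2] = 0 is the target).

h = [4.1379, 3.3908, 0.0000, 4.0805]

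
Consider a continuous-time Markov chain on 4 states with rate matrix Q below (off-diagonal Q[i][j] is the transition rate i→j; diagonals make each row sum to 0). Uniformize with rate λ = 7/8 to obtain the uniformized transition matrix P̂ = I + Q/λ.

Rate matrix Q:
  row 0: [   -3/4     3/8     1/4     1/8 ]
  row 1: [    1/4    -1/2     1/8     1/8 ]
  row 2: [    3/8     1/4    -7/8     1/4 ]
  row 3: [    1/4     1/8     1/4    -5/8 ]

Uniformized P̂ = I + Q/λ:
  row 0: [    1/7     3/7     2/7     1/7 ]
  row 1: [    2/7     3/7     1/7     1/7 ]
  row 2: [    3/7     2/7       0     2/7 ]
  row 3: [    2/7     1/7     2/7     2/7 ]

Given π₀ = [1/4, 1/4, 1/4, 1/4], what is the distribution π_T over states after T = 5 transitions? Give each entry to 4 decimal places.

π = [0.2731, 0.3459, 0.1837, 0.1974]

t=0: π = [0.2500, 0.2500, 0.2500, 0.2500]
t=1: π = [0.2857, 0.3214, 0.1786, 0.2143]
t=2: π = [0.2704, 0.3418, 0.1888, 0.1990]
t=3: π = [0.2741, 0.3448, 0.1829, 0.1983]
t=4: π = [0.2727, 0.3458, 0.1842, 0.1973]
t=5: π = [0.2731, 0.3459, 0.1837, 0.1974]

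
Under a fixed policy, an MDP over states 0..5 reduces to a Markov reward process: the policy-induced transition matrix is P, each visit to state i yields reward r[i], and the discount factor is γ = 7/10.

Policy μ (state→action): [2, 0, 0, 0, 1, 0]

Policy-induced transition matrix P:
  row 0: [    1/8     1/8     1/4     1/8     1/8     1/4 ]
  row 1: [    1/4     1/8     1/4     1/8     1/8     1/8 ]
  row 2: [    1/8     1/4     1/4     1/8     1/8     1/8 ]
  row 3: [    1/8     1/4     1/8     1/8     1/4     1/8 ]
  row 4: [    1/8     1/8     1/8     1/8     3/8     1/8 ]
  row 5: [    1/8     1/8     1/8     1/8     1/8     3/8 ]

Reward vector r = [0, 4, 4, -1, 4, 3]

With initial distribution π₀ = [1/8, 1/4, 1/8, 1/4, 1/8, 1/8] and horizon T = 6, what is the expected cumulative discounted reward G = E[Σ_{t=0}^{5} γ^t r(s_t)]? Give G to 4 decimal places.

t=0: π = [0.1250, 0.2500, 0.1250, 0.2500, 0.1250, 0.1250], E[r] = 2.1250, γ^t·E[r] = 2.125000, running G = 2.125000
t=1: π = [0.1563, 0.1719, 0.1875, 0.1250, 0.1875, 0.1719], E[r] = 2.5781, γ^t·E[r] = 1.804688, running G = 3.929688
t=2: π = [0.1465, 0.1641, 0.1895, 0.1250, 0.1875, 0.1875], E[r] = 2.6016, γ^t·E[r] = 1.274766, running G = 5.204453
t=3: π = [0.1455, 0.1643, 0.1875, 0.1250, 0.1875, 0.1902], E[r] = 2.6028, γ^t·E[r] = 0.892755, running G = 6.097208
t=4: π = [0.1455, 0.1641, 0.1872, 0.1250, 0.1875, 0.1907], E[r] = 2.6021, γ^t·E[r] = 0.624767, running G = 6.721975
t=5: π = [0.1455, 0.1640, 0.1871, 0.1250, 0.1875, 0.1909], E[r] = 2.6021, γ^t·E[r] = 0.437334, running G = 7.159309

G = 7.1593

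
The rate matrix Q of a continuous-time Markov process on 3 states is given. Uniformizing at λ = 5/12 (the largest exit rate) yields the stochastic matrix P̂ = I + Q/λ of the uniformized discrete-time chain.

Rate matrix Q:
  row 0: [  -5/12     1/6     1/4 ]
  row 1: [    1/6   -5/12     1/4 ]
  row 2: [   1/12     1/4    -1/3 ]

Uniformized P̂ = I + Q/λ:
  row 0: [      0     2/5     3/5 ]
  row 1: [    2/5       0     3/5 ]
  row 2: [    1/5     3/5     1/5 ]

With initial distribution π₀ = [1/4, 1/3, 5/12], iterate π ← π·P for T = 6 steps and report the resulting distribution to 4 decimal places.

π = [0.2244, 0.3470, 0.4285]

t=0: π = [0.2500, 0.3333, 0.4167]
t=1: π = [0.2167, 0.3500, 0.4333]
t=2: π = [0.2267, 0.3467, 0.4267]
t=3: π = [0.2240, 0.3467, 0.4293]
t=4: π = [0.2245, 0.3472, 0.4283]
t=5: π = [0.2245, 0.3468, 0.4287]
t=6: π = [0.2244, 0.3470, 0.4285]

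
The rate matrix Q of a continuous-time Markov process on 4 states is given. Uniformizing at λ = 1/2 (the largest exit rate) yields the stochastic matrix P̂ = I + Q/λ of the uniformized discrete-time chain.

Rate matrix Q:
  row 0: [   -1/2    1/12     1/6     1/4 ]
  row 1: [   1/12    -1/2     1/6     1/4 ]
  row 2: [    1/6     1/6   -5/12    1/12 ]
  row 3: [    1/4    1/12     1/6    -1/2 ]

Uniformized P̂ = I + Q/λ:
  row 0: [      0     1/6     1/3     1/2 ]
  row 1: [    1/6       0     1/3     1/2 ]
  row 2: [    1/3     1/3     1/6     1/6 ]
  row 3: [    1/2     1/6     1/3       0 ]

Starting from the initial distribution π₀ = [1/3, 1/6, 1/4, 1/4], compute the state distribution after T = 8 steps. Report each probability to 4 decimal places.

t=0: π = [0.3333, 0.1667, 0.2500, 0.2500]
t=1: π = [0.2361, 0.1806, 0.2917, 0.2917]
t=2: π = [0.2731, 0.1852, 0.2847, 0.2569]
t=3: π = [0.2542, 0.1833, 0.2859, 0.2766]
t=4: π = [0.2641, 0.1838, 0.2857, 0.2664]
t=5: π = [0.2591, 0.1837, 0.2857, 0.2716]
t=6: π = [0.2616, 0.1837, 0.2857, 0.2690]
t=7: π = [0.2603, 0.1837, 0.2857, 0.2703]
t=8: π = [0.2610, 0.1837, 0.2857, 0.2696]

π = [0.2610, 0.1837, 0.2857, 0.2696]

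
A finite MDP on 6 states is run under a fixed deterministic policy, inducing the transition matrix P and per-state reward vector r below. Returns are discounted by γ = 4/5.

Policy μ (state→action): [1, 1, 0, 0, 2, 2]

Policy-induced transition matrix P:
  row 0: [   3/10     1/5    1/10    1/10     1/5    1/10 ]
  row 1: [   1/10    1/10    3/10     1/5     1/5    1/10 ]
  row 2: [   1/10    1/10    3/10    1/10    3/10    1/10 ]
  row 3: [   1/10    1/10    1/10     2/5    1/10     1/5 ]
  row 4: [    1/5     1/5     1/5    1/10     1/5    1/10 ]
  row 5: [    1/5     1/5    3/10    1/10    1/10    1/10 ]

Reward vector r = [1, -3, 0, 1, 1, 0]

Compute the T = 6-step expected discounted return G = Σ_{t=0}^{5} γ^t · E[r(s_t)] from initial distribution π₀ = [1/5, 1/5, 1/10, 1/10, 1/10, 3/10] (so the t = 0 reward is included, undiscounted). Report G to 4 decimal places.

t=0: π = [0.2000, 0.2000, 0.1000, 0.1000, 0.1000, 0.3000], E[r] = -0.2000, γ^t·E[r] = -0.200000, running G = -0.200000
t=1: π = [0.1800, 0.1600, 0.2300, 0.1500, 0.1700, 0.1100], E[r] = 0.0200, γ^t·E[r] = 0.016000, running G = -0.184000
t=2: π = [0.1640, 0.1460, 0.2170, 0.1610, 0.1970, 0.1150], E[r] = 0.0840, γ^t·E[r] = 0.053760, running G = -0.130240
t=3: π = [0.1640, 0.1476, 0.2153, 0.1629, 0.1941, 0.1161], E[r] = 0.0782, γ^t·E[r] = 0.040038, running G = -0.090202
t=4: π = [0.1638, 0.1474, 0.2152, 0.1636, 0.1936, 0.1163], E[r] = 0.0788, γ^t·E[r] = 0.032285, running G = -0.057917
t=5: π = [0.1638, 0.1474, 0.2151, 0.1638, 0.1935, 0.1164], E[r] = 0.0790, γ^t·E[r] = 0.025885, running G = -0.032032

G = -0.0320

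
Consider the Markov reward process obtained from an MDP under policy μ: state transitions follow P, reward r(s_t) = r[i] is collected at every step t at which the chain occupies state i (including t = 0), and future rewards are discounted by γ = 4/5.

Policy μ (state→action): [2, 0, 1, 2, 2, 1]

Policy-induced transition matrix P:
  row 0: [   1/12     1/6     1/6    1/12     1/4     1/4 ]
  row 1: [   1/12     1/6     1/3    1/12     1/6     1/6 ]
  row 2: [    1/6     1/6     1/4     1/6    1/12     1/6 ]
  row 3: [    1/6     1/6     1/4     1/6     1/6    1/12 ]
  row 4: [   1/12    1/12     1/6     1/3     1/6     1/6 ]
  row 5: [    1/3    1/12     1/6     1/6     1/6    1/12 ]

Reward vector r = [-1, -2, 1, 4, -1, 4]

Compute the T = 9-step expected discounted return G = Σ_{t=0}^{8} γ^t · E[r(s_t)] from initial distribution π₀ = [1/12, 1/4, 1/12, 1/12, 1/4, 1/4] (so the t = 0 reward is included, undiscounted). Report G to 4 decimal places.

t=0: π = [0.0833, 0.2500, 0.0833, 0.0833, 0.2500, 0.2500], E[r] = 0.5833, γ^t·E[r] = 0.583333, running G = 0.583333
t=1: π = [0.1597, 0.1250, 0.2222, 0.1806, 0.1667, 0.1458], E[r] = 0.9514, γ^t·E[r] = 0.761111, running G = 1.344444
t=2: π = [0.1534, 0.1406, 0.2211, 0.1707, 0.1615, 0.1528], E[r] = 0.9190, γ^t·E[r] = 0.588148, running G = 1.932593
t=3: π = [0.1542, 0.1405, 0.2228, 0.1691, 0.1610, 0.1525], E[r] = 0.9129, γ^t·E[r] = 0.467383, running G = 2.399975
t=4: π = [0.1541, 0.1405, 0.2227, 0.1689, 0.1610, 0.1527], E[r] = 0.9133, γ^t·E[r] = 0.374071, running G = 2.774046
t=5: π = [0.1542, 0.1405, 0.2227, 0.1689, 0.1609, 0.1527], E[r] = 0.9131, γ^t·E[r] = 0.299218, running G = 3.073264
t=6: π = [0.1541, 0.1405, 0.2227, 0.1689, 0.1610, 0.1527], E[r] = 0.9131, γ^t·E[r] = 0.239375, running G = 3.312639
t=7: π = [0.1541, 0.1405, 0.2227, 0.1689, 0.1610, 0.1527], E[r] = 0.9131, γ^t·E[r] = 0.191501, running G = 3.504140
t=8: π = [0.1541, 0.1405, 0.2227, 0.1689, 0.1610, 0.1527], E[r] = 0.9131, γ^t·E[r] = 0.153200, running G = 3.657340

G = 3.6573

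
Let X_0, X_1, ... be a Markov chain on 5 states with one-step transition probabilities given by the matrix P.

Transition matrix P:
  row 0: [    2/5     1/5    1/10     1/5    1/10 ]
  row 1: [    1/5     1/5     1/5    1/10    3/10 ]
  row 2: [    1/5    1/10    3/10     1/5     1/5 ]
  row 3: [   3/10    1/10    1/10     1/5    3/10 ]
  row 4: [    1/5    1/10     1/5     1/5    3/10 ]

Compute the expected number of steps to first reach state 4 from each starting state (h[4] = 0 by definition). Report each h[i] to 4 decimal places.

First-step conditioning: h[4] = 0; for i ≠ 4, h[i] = 1 + Σ_k P[i][k]·h[k].
  h[0] = 1 + 2/5·h[0] + 1/5·h[1] + 1/10·h[2] + 1/5·h[3]
  h[1] = 1 + 1/5·h[0] + 1/5·h[1] + 1/5·h[2] + 1/10·h[3]
  h[2] = 1 + 1/5·h[0] + 1/10·h[1] + 3/10·h[2] + 1/5·h[3]
  h[3] = 1 + 3/10·h[0] + 1/10·h[1] + 1/10·h[2] + 1/5·h[3]
Solving the 4×4 linear system over states ≠ 4 gives exactly h = [8020/1481, 6480/1481, 7210/1481, 6570/1481, 0] (h[4] = 0 is the target).

h = [5.4153, 4.3754, 4.8683, 4.4362, 0.0000]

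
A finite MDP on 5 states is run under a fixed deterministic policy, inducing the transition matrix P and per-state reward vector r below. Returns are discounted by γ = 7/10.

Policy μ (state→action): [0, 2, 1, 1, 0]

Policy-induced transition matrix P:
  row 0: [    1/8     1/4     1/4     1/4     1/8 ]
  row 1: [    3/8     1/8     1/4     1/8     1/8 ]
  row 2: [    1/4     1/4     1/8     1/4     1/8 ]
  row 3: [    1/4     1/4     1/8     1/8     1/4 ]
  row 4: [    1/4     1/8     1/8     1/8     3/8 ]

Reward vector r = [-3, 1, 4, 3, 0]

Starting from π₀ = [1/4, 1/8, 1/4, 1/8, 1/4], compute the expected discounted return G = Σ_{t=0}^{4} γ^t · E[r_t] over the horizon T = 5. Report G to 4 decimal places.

G = 2.0438

t=0: π = [0.2500, 0.1250, 0.2500, 0.1250, 0.2500], E[r] = 0.7500, γ^t·E[r] = 0.750000, running G = 0.750000
t=1: π = [0.2344, 0.2031, 0.1719, 0.1875, 0.2031], E[r] = 0.7500, γ^t·E[r] = 0.525000, running G = 1.275000
t=2: π = [0.2461, 0.1992, 0.1797, 0.1758, 0.1992], E[r] = 0.7070, γ^t·E[r] = 0.346445, running G = 1.621445
t=3: π = [0.2441, 0.2002, 0.1807, 0.1782, 0.1968], E[r] = 0.7251, γ^t·E[r] = 0.248708, running G = 1.870154
t=4: π = [0.2445, 0.2004, 0.1805, 0.1781, 0.1965], E[r] = 0.7233, γ^t·E[r] = 0.173671, running G = 2.043825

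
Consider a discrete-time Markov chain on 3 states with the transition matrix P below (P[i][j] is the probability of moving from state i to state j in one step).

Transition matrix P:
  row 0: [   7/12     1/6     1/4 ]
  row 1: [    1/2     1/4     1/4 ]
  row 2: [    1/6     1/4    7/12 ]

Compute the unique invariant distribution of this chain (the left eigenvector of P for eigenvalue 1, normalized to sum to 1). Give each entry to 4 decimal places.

Balance equations π_j = Σ_i π_i·P[i][j]:
  π_0 = 7/12·π_0 + 1/2·π_1 + 1/6·π_2
  π_1 = 1/6·π_0 + 1/4·π_1 + 1/4·π_2
  normalize: π_0 + π_1 + π_2 = 1
Solving the linear system gives exactly π = [9/22, 19/88, 3/8].

π = [0.4091, 0.2159, 0.3750]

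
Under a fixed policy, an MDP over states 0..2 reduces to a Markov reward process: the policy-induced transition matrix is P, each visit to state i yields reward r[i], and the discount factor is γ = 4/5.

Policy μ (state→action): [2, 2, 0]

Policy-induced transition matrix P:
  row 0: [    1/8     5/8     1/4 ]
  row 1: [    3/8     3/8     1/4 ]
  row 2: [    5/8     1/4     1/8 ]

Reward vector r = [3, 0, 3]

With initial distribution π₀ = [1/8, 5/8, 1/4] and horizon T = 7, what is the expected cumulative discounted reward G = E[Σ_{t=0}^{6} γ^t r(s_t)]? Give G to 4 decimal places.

t=0: π = [0.1250, 0.6250, 0.2500], E[r] = 1.1250, γ^t·E[r] = 1.125000, running G = 1.125000
t=1: π = [0.4063, 0.3750, 0.2188], E[r] = 1.8750, γ^t·E[r] = 1.500000, running G = 2.625000
t=2: π = [0.3281, 0.4492, 0.2227], E[r] = 1.6523, γ^t·E[r] = 1.057500, running G = 3.682500
t=3: π = [0.3486, 0.4292, 0.2222], E[r] = 1.7124, γ^t·E[r] = 0.876750, running G = 4.559250
t=4: π = [0.3434, 0.4344, 0.2222], E[r] = 1.6968, γ^t·E[r] = 0.695025, running G = 5.254275
t=5: π = [0.3447, 0.4331, 0.2222], E[r] = 1.7008, γ^t·E[r] = 0.557318, running G = 5.811593
t=6: π = [0.3444, 0.4334, 0.2222], E[r] = 1.6998, γ^t·E[r] = 0.445592, running G = 6.257185

G = 6.2572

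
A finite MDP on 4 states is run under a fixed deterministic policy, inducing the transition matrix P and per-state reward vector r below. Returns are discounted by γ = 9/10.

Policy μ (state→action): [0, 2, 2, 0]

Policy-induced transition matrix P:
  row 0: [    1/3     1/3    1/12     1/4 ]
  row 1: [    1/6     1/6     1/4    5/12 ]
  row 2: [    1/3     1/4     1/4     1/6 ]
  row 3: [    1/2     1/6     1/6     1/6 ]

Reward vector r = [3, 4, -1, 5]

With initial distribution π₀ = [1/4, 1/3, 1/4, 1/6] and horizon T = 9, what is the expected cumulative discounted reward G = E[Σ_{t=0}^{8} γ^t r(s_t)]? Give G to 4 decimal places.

G = 18.2438

t=0: π = [0.2500, 0.3333, 0.2500, 0.1667], E[r] = 2.6667, γ^t·E[r] = 2.666667, running G = 2.666667
t=1: π = [0.3056, 0.2292, 0.1944, 0.2708], E[r] = 2.9931, γ^t·E[r] = 2.693750, running G = 5.360417
t=2: π = [0.3403, 0.2338, 0.1765, 0.2494], E[r] = 3.0266, γ^t·E[r] = 2.451563, running G = 7.811979
t=3: π = [0.3359, 0.2381, 0.1725, 0.2535], E[r] = 3.0550, γ^t·E[r] = 2.227113, running G = 10.039092
t=4: π = [0.3359, 0.2370, 0.1729, 0.2542], E[r] = 3.0538, γ^t·E[r] = 2.003629, running G = 12.042722
t=5: π = [0.3362, 0.2371, 0.1728, 0.2539], E[r] = 3.0535, γ^t·E[r] = 1.803090, running G = 13.845812
t=6: π = [0.3361, 0.2371, 0.1728, 0.2539], E[r] = 3.0538, γ^t·E[r] = 1.622894, running G = 15.468706
t=7: π = [0.3361, 0.2371, 0.1728, 0.2540], E[r] = 3.0537, γ^t·E[r] = 1.460596, running G = 16.929302
t=8: π = [0.3361, 0.2371, 0.1728, 0.2540], E[r] = 3.0537, γ^t·E[r] = 1.314535, running G = 18.243836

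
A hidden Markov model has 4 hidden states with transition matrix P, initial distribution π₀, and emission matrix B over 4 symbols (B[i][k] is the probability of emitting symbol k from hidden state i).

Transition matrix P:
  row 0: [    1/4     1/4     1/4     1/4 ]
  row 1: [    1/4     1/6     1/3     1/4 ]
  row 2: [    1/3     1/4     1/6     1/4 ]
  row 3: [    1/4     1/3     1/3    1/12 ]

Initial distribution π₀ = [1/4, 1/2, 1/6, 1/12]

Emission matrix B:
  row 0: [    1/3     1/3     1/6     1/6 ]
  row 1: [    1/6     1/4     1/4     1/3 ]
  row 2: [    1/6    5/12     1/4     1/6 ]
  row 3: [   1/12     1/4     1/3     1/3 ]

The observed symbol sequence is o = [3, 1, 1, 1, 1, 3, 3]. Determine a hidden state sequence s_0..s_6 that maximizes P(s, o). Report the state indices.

t=0: δ = [4.167e-02, 1.667e-01, 2.778e-02, 2.778e-02]  (obs o_0=3)
t=1: δ = [1.389e-02, 6.944e-03, 2.315e-02, 1.042e-02]  ψ = [1, 1, 1, 1]  (obs o_1=1)
t=2: δ = [2.572e-03, 1.447e-03, 1.608e-03, 1.447e-03]  ψ = [2, 2, 2, 2]  (obs o_2=1)
t=3: δ = [2.143e-04, 1.608e-04, 2.679e-04, 1.608e-04]  ψ = [0, 0, 0, 0]  (obs o_3=1)
t=4: δ = [2.977e-05, 1.674e-05, 2.233e-05, 1.674e-05]  ψ = [2, 2, 0, 2]  (obs o_4=1)
t=5: δ = [1.240e-06, 2.481e-06, 1.240e-06, 2.481e-06]  ψ = [0, 0, 0, 0]  (obs o_5=3)
t=6: δ = [1.034e-07, 2.756e-07, 1.378e-07, 2.067e-07]  ψ = [1, 3, 1, 1]  (obs o_6=3)
backtrack: best end state = 1; path = [1, 2, 0, 2, 0, 3, 1]

path = [1, 2, 0, 2, 0, 3, 1]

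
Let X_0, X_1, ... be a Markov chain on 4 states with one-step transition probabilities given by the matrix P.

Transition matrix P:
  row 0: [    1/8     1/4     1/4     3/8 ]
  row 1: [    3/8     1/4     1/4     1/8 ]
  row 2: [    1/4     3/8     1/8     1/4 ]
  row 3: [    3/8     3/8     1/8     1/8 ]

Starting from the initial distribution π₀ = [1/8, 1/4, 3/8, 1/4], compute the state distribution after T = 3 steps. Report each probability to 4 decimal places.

t=0: π = [0.1250, 0.2500, 0.3750, 0.2500]
t=1: π = [0.2969, 0.3281, 0.1719, 0.2031]
t=2: π = [0.2793, 0.2969, 0.2031, 0.2207]
t=3: π = [0.2798, 0.3030, 0.1970, 0.2202]

π = [0.2798, 0.3030, 0.1970, 0.2202]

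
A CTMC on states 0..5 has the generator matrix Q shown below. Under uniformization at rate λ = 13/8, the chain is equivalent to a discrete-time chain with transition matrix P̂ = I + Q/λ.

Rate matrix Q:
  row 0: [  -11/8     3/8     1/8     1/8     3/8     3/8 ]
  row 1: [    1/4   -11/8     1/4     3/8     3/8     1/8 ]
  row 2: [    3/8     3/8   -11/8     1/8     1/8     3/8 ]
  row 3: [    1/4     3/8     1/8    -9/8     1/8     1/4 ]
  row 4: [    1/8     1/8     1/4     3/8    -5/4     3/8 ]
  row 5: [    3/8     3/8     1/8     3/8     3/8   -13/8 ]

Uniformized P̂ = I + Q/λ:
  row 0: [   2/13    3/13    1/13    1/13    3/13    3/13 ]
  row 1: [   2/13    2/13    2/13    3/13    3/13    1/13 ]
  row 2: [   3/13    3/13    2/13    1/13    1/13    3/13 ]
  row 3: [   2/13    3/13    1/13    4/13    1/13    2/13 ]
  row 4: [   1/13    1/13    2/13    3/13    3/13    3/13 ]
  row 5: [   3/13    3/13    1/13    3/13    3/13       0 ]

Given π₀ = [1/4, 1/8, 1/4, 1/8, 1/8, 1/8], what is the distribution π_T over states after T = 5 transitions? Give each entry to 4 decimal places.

π = [0.1603, 0.1883, 0.1142, 0.2042, 0.1818, 0.1512]

t=0: π = [0.2500, 0.1250, 0.2500, 0.1250, 0.1250, 0.1250]
t=1: π = [0.1731, 0.2019, 0.1154, 0.1635, 0.1731, 0.1731]
t=2: π = [0.1627, 0.1886, 0.1146, 0.1990, 0.1879, 0.1472]
t=3: π = [0.1595, 0.1874, 0.1147, 0.2034, 0.1825, 0.1525]
t=4: π = [0.1604, 0.1883, 0.1142, 0.2042, 0.1818, 0.1511]
t=5: π = [0.1603, 0.1883, 0.1142, 0.2042, 0.1818, 0.1512]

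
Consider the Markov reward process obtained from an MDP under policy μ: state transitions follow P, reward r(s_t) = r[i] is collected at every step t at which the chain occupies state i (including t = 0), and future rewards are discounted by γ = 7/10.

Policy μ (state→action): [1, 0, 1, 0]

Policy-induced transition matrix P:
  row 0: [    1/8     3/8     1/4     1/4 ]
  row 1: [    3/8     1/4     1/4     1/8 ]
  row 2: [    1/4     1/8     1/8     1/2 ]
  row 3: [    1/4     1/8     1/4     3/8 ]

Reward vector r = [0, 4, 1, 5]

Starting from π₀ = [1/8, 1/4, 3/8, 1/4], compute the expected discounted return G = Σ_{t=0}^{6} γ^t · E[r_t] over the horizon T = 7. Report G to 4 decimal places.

t=0: π = [0.1250, 0.2500, 0.3750, 0.2500], E[r] = 2.6250, γ^t·E[r] = 2.625000, running G = 2.625000
t=1: π = [0.2656, 0.1875, 0.2031, 0.3438], E[r] = 2.6719, γ^t·E[r] = 1.870313, running G = 4.495313
t=2: π = [0.2402, 0.2148, 0.2246, 0.3203], E[r] = 2.6855, γ^t·E[r] = 1.315918, running G = 5.811230
t=3: π = [0.2468, 0.2119, 0.2219, 0.3193], E[r] = 2.6663, γ^t·E[r] = 0.914527, running G = 6.725758
t=4: π = [0.2456, 0.2132, 0.2223, 0.3189], E[r] = 2.6696, γ^t·E[r] = 0.640968, running G = 7.366725
t=5: π = [0.2459, 0.2131, 0.2222, 0.3188], E[r] = 2.6683, γ^t·E[r] = 0.448469, running G = 7.815194
t=6: π = [0.2459, 0.2131, 0.2222, 0.3188], E[r] = 2.6685, γ^t·E[r] = 0.313952, running G = 8.129146

G = 8.1291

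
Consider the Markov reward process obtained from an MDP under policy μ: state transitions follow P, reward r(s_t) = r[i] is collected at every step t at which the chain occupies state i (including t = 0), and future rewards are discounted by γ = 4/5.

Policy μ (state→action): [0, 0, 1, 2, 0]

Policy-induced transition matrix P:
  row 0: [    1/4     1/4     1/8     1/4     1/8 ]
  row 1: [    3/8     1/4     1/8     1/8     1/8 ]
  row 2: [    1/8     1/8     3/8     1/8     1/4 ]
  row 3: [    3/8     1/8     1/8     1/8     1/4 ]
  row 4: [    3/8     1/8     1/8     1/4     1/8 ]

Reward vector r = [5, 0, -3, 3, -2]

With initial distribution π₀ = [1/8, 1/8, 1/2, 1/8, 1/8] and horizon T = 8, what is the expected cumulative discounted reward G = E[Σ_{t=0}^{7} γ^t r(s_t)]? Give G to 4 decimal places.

t=0: π = [0.1250, 0.1250, 0.5000, 0.1250, 0.1250], E[r] = -0.7500, γ^t·E[r] = -0.750000, running G = -0.750000
t=1: π = [0.2344, 0.1563, 0.2500, 0.1563, 0.2031], E[r] = 0.4844, γ^t·E[r] = 0.387500, running G = -0.362500
t=2: π = [0.2832, 0.1738, 0.1875, 0.1797, 0.1758], E[r] = 1.0410, γ^t·E[r] = 0.666250, running G = 0.303750
t=3: π = [0.2927, 0.1821, 0.1719, 0.1824, 0.1709], E[r] = 1.1533, γ^t·E[r] = 0.590500, running G = 0.894250
t=4: π = [0.2954, 0.1844, 0.1680, 0.1830, 0.1693], E[r] = 1.1836, γ^t·E[r] = 0.484800, running G = 1.379050
t=5: π = [0.2961, 0.1850, 0.1670, 0.1831, 0.1689], E[r] = 1.1910, γ^t·E[r] = 0.390251, running G = 1.769301
t=6: π = [0.2962, 0.1851, 0.1667, 0.1831, 0.1688], E[r] = 1.1928, γ^t·E[r] = 0.312685, running G = 2.081987
t=7: π = [0.2963, 0.1852, 0.1667, 0.1831, 0.1687], E[r] = 1.1933, γ^t·E[r] = 0.250245, running G = 2.332232

G = 2.3322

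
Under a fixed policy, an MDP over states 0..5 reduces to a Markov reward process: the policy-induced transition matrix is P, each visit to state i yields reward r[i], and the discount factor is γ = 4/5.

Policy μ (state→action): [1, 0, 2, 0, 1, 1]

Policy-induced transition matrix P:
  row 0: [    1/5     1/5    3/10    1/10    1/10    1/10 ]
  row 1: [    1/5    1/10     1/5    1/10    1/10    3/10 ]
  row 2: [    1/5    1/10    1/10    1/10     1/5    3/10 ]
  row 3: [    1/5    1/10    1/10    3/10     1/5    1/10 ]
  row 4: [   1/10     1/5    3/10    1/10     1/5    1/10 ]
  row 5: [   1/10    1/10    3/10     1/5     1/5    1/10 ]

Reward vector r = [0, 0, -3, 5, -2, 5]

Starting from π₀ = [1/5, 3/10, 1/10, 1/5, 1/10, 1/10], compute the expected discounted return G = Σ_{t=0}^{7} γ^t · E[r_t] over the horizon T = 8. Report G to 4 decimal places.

G = 2.9841

t=0: π = [0.2000, 0.3000, 0.1000, 0.2000, 0.1000, 0.1000], E[r] = 1.0000, γ^t·E[r] = 1.000000, running G = 1.000000
t=1: π = [0.1800, 0.1300, 0.2100, 0.1500, 0.1500, 0.1800], E[r] = 0.7200, γ^t·E[r] = 0.576000, running G = 1.576000
t=2: π = [0.1670, 0.1330, 0.2150, 0.1480, 0.1690, 0.1680], E[r] = 0.5970, γ^t·E[r] = 0.382080, running G = 1.958080
t=3: π = [0.1663, 0.1336, 0.2141, 0.1464, 0.1700, 0.1696], E[r] = 0.5977, γ^t·E[r] = 0.306022, running G = 2.264102
t=4: π = [0.1660, 0.1336, 0.2145, 0.1462, 0.1700, 0.1695], E[r] = 0.5953, γ^t·E[r] = 0.243818, running G = 2.507921
t=5: π = [0.1660, 0.1336, 0.2145, 0.1462, 0.1700, 0.1696], E[r] = 0.5957, γ^t·E[r] = 0.195189, running G = 2.703110
t=6: π = [0.1660, 0.1336, 0.2145, 0.1462, 0.1700, 0.1696], E[r] = 0.5955, γ^t·E[r] = 0.156114, running G = 2.859224
t=7: π = [0.1660, 0.1336, 0.2145, 0.1462, 0.1700, 0.1696], E[r] = 0.5956, γ^t·E[r] = 0.124897, running G = 2.984122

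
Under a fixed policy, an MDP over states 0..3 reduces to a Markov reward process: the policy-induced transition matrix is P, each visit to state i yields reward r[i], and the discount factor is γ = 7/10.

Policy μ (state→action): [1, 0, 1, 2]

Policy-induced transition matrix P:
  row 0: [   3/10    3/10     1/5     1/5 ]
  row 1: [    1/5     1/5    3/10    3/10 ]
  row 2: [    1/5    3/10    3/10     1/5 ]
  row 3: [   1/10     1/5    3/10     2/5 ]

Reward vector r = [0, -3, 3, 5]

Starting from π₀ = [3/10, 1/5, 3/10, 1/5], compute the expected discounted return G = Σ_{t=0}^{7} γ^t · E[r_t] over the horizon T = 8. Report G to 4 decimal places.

G = 4.3881

t=0: π = [0.3000, 0.2000, 0.3000, 0.2000], E[r] = 1.3000, γ^t·E[r] = 1.300000, running G = 1.300000
t=1: π = [0.2100, 0.2600, 0.2700, 0.2600], E[r] = 1.3300, γ^t·E[r] = 0.931000, running G = 2.231000
t=2: π = [0.1950, 0.2480, 0.2790, 0.2780], E[r] = 1.4830, γ^t·E[r] = 0.726670, running G = 2.957670
t=3: π = [0.1917, 0.2474, 0.2805, 0.2804], E[r] = 1.5013, γ^t·E[r] = 0.514946, running G = 3.472616
t=4: π = [0.1911, 0.2472, 0.2808, 0.2808], E[r] = 1.5049, γ^t·E[r] = 0.361334, running G = 3.833950
t=5: π = [0.1910, 0.2472, 0.2809, 0.2809], E[r] = 1.5055, γ^t·E[r] = 0.253030, running G = 4.086979
t=6: π = [0.1910, 0.2472, 0.2809, 0.2809], E[r] = 1.5056, γ^t·E[r] = 0.177132, running G = 4.264112
t=7: π = [0.1910, 0.2472, 0.2809, 0.2809], E[r] = 1.5056, γ^t·E[r] = 0.123994, running G = 4.388106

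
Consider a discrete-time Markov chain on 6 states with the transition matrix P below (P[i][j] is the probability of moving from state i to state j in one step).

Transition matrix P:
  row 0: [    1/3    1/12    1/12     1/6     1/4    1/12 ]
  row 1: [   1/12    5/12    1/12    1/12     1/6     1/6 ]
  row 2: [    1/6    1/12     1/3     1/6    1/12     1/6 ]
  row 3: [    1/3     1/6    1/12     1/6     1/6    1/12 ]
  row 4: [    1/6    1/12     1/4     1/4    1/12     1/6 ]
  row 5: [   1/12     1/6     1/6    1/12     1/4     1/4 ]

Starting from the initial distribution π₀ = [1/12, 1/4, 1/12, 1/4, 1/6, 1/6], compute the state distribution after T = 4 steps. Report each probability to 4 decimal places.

t=0: π = [0.0833, 0.2500, 0.0833, 0.2500, 0.1667, 0.1667]
t=1: π = [0.1875, 0.2014, 0.1458, 0.1458, 0.1667, 0.1528]
t=2: π = [0.1927, 0.1753, 0.1603, 0.1510, 0.1690, 0.1516]
t=3: π = [0.1967, 0.1670, 0.1642, 0.1535, 0.1679, 0.1507]
t=4: π = [0.1986, 0.1643, 0.1649, 0.1542, 0.1679, 0.1500]

π = [0.1986, 0.1643, 0.1649, 0.1542, 0.1679, 0.1500]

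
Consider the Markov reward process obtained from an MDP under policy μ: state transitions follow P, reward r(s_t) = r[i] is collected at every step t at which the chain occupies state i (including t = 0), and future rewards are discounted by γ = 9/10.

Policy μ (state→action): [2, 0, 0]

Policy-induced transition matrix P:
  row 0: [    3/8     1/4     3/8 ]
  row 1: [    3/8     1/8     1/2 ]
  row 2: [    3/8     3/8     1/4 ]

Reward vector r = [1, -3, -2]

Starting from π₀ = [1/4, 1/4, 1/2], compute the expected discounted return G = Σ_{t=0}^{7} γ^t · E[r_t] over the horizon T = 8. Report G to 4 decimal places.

G = -6.8547

t=0: π = [0.2500, 0.2500, 0.5000], E[r] = -1.5000, γ^t·E[r] = -1.500000, running G = -1.500000
t=1: π = [0.3750, 0.2813, 0.3438], E[r] = -1.1563, γ^t·E[r] = -1.040625, running G = -2.540625
t=2: π = [0.3750, 0.2578, 0.3672], E[r] = -1.1328, γ^t·E[r] = -0.917578, running G = -3.458203
t=3: π = [0.3750, 0.2637, 0.3613], E[r] = -1.1387, γ^t·E[r] = -0.830092, running G = -4.288295
t=4: π = [0.3750, 0.2622, 0.3628], E[r] = -1.1372, γ^t·E[r] = -0.746122, running G = -5.034416
t=5: π = [0.3750, 0.2626, 0.3624], E[r] = -1.1376, γ^t·E[r] = -0.671726, running G = -5.706142
t=6: π = [0.3750, 0.2625, 0.3625], E[r] = -1.1375, γ^t·E[r] = -0.604504, running G = -6.310646
t=7: π = [0.3750, 0.2625, 0.3625], E[r] = -1.1375, γ^t·E[r] = -0.544065, running G = -6.854711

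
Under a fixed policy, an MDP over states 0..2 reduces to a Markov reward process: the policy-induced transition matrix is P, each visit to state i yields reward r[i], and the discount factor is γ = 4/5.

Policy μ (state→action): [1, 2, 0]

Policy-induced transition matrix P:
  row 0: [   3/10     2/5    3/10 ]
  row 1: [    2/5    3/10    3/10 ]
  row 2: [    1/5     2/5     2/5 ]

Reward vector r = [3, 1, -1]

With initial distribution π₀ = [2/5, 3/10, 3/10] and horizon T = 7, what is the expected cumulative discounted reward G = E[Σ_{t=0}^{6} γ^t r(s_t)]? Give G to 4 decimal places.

G = 3.9747

t=0: π = [0.4000, 0.3000, 0.3000], E[r] = 1.2000, γ^t·E[r] = 1.200000, running G = 1.200000
t=1: π = [0.3000, 0.3700, 0.3300], E[r] = 0.9400, γ^t·E[r] = 0.752000, running G = 1.952000
t=2: π = [0.3040, 0.3630, 0.3330], E[r] = 0.9420, γ^t·E[r] = 0.602880, running G = 2.554880
t=3: π = [0.3030, 0.3637, 0.3333], E[r] = 0.9394, γ^t·E[r] = 0.480973, running G = 3.035853
t=4: π = [0.3030, 0.3636, 0.3333], E[r] = 0.9394, γ^t·E[r] = 0.384786, running G = 3.420639
t=5: π = [0.3030, 0.3636, 0.3333], E[r] = 0.9394, γ^t·E[r] = 0.307821, running G = 3.728460
t=6: π = [0.3030, 0.3636, 0.3333], E[r] = 0.9394, γ^t·E[r] = 0.246257, running G = 3.974716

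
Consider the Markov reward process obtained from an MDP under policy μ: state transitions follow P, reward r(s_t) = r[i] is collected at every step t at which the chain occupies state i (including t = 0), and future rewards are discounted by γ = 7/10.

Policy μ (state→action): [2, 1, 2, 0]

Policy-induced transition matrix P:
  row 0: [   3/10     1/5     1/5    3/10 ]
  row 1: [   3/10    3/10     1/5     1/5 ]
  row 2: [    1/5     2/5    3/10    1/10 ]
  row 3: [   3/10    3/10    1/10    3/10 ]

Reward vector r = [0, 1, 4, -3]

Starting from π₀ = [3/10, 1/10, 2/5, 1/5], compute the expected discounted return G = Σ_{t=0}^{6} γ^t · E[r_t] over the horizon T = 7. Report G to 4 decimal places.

G = 2.0367

t=0: π = [0.3000, 0.1000, 0.4000, 0.2000], E[r] = 1.1000, γ^t·E[r] = 1.100000, running G = 1.100000
t=1: π = [0.2600, 0.3100, 0.2200, 0.2100], E[r] = 0.5600, γ^t·E[r] = 0.392000, running G = 1.492000
t=2: π = [0.2780, 0.2960, 0.2010, 0.2250], E[r] = 0.4250, γ^t·E[r] = 0.208250, running G = 1.700250
t=3: π = [0.2799, 0.2923, 0.1976, 0.2302], E[r] = 0.3921, γ^t·E[r] = 0.134490, running G = 1.834740
t=4: π = [0.2802, 0.2918, 0.1967, 0.2313], E[r] = 0.3850, γ^t·E[r] = 0.092434, running G = 1.927174
t=5: π = [0.2803, 0.2917, 0.1965, 0.2315], E[r] = 0.3834, γ^t·E[r] = 0.064442, running G = 1.991616
t=6: π = [0.2803, 0.2916, 0.1965, 0.2315], E[r] = 0.3831, γ^t·E[r] = 0.045069, running G = 2.036684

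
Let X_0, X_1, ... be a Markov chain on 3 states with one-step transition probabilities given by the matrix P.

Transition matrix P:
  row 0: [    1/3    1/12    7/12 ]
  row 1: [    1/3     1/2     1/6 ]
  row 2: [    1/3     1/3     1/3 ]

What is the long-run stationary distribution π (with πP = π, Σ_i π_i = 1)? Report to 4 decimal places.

π = [0.3333, 0.3000, 0.3667]

Balance equations π_j = Σ_i π_i·P[i][j]:
  π_0 = 1/3·π_0 + 1/3·π_1 + 1/3·π_2
  π_1 = 1/12·π_0 + 1/2·π_1 + 1/3·π_2
  normalize: π_0 + π_1 + π_2 = 1
Solving the linear system gives exactly π = [1/3, 3/10, 11/30].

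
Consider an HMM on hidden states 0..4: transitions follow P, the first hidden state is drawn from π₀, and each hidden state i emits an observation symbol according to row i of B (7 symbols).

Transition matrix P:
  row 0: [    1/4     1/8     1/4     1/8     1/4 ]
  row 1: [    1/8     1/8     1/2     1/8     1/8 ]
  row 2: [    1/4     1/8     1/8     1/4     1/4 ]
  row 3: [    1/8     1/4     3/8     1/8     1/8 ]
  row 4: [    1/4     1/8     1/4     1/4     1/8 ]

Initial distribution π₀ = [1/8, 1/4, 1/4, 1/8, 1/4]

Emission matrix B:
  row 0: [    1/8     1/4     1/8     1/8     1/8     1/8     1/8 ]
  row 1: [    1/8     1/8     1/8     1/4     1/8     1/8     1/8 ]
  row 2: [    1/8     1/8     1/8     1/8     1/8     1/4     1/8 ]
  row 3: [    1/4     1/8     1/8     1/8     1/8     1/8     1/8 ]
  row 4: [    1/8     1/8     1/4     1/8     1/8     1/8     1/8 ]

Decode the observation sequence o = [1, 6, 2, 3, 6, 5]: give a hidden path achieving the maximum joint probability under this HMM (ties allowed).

t=0: δ = [3.125e-02, 3.125e-02, 3.125e-02, 1.562e-02, 3.125e-02]  (obs o_0=1)
t=1: δ = [9.766e-04, 4.883e-04, 1.953e-03, 9.766e-04, 9.766e-04]  ψ = [0, 0, 1, 2, 0]  (obs o_1=6)
t=2: δ = [6.104e-05, 3.052e-05, 4.578e-05, 6.104e-05, 1.221e-04]  ψ = [2, 2, 3, 2, 2]  (obs o_2=2)
t=3: δ = [3.815e-06, 3.815e-06, 3.815e-06, 3.815e-06, 1.907e-06]  ψ = [4, 3, 4, 4, 0]  (obs o_3=3)
t=4: δ = [1.192e-07, 1.192e-07, 2.384e-07, 1.192e-07, 1.192e-07]  ψ = [0, 3, 1, 2, 0]  (obs o_4=6)
t=5: δ = [7.451e-09, 3.725e-09, 1.490e-08, 7.451e-09, 7.451e-09]  ψ = [2, 2, 1, 2, 2]  (obs o_5=5)
backtrack: best end state = 2; path = [1, 2, 4, 3, 1, 2]

path = [1, 2, 4, 3, 1, 2]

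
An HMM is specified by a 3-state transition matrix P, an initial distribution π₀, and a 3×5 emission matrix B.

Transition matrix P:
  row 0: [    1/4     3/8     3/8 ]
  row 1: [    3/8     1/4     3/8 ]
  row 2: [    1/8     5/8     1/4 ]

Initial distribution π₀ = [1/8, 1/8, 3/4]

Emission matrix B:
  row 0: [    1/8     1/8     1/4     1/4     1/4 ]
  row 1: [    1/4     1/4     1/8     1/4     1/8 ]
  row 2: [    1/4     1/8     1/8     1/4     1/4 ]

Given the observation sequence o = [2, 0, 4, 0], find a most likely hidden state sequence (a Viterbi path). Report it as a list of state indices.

t=0: δ = [3.125e-02, 1.562e-02, 9.375e-02]  (obs o_0=2)
t=1: δ = [1.465e-03, 1.465e-02, 5.859e-03]  ψ = [2, 2, 2]  (obs o_1=0)
t=2: δ = [1.373e-03, 4.578e-04, 1.373e-03]  ψ = [1, 1, 1]  (obs o_2=4)
t=3: δ = [4.292e-05, 2.146e-04, 1.287e-04]  ψ = [0, 2, 0]  (obs o_3=0)
backtrack: best end state = 1; path = [2, 1, 2, 1]

path = [2, 1, 2, 1]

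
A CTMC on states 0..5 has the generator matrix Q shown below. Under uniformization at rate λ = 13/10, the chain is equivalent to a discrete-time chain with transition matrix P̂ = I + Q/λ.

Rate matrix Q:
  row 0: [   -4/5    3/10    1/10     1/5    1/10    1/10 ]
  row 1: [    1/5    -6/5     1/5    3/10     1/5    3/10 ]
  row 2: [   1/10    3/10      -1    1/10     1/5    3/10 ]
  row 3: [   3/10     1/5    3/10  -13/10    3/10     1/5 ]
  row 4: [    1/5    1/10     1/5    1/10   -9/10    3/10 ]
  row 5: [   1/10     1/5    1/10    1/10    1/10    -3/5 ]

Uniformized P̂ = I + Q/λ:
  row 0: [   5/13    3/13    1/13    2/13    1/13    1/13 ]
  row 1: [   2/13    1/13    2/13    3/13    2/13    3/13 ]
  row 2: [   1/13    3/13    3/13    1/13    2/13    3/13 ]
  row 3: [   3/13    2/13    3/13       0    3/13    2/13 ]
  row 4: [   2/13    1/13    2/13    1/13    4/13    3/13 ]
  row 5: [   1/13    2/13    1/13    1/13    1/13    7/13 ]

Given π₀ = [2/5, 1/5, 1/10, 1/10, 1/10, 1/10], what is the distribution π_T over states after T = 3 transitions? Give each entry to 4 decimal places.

t=0: π = [0.4000, 0.2000, 0.1000, 0.1000, 0.1000, 0.1000]
t=1: π = [0.2385, 0.1692, 0.1308, 0.1308, 0.1385, 0.1923]
t=2: π = [0.1941, 0.1586, 0.1408, 0.1112, 0.1521, 0.2432]
t=3: π = [0.1777, 0.1557, 0.1396, 0.1077, 0.1522, 0.2672]

π = [0.1777, 0.1557, 0.1396, 0.1077, 0.1522, 0.2672]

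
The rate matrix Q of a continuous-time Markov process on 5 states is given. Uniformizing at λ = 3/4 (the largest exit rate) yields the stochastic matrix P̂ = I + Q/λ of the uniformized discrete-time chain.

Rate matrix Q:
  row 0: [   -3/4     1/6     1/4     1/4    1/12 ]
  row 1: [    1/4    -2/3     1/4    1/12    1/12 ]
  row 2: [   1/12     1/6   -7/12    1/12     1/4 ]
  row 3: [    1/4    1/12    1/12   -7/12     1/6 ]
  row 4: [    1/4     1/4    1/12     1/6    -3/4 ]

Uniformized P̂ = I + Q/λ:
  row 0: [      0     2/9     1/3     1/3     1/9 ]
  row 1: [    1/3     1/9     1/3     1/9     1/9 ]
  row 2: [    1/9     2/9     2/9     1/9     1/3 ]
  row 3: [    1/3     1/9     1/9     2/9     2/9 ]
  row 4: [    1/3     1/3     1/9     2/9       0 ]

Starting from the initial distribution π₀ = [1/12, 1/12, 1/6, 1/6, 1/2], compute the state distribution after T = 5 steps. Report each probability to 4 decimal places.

t=0: π = [0.0833, 0.0833, 0.1667, 0.1667, 0.5000]
t=1: π = [0.2685, 0.2500, 0.1667, 0.2037, 0.1111]
t=2: π = [0.2068, 0.1842, 0.2449, 0.2058, 0.1584]
t=3: π = [0.2100, 0.1965, 0.2252, 0.1975, 0.1708]
t=4: π = [0.2133, 0.1974, 0.2265, 0.1987, 0.1641]
t=5: π = [0.2119, 0.1964, 0.2275, 0.1988, 0.1653]

π = [0.2119, 0.1964, 0.2275, 0.1988, 0.1653]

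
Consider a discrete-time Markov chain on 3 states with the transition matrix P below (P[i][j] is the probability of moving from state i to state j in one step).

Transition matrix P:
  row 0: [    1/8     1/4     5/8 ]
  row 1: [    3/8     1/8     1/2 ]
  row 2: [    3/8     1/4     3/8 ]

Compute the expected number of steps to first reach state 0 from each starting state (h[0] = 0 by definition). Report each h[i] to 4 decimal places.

First-step conditioning: h[0] = 0; for i ≠ 0, h[i] = 1 + Σ_k P[i][k]·h[k].
  h[1] = 1 + 1/8·h[1] + 1/2·h[2]
  h[2] = 1 + 1/4·h[1] + 3/8·h[2]
Solving the 2×2 linear system over states ≠ 0 gives exactly h = [0, 8/3, 8/3] (h[0] = 0 is the target).

h = [0.0000, 2.6667, 2.6667]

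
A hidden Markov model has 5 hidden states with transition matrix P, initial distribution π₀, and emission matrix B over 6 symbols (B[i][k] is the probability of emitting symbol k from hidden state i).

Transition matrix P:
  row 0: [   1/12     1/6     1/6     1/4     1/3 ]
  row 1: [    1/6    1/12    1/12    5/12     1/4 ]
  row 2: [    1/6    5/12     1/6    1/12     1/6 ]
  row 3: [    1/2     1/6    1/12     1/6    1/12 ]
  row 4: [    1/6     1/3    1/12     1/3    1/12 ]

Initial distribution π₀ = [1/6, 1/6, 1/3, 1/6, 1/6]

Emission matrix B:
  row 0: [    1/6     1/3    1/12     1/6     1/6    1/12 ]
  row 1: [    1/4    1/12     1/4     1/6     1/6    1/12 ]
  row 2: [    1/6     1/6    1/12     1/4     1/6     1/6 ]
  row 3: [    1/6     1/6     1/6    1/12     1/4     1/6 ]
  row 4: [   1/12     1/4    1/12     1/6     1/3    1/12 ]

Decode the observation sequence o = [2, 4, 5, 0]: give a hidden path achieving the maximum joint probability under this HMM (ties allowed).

t=0: δ = [1.389e-02, 4.167e-02, 2.778e-02, 2.778e-02, 1.389e-02]  (obs o_0=2)
t=1: δ = [2.315e-03, 1.929e-03, 7.716e-04, 4.340e-03, 3.472e-03]  ψ = [3, 2, 2, 1, 1]  (obs o_1=4)
t=2: δ = [1.808e-04, 9.645e-05, 6.430e-05, 1.929e-04, 6.430e-05]  ψ = [3, 4, 0, 4, 0]  (obs o_2=5)
t=3: δ = [1.608e-05, 8.038e-06, 5.023e-06, 7.535e-06, 5.023e-06]  ψ = [3, 3, 0, 0, 0]  (obs o_3=0)
backtrack: best end state = 0; path = [1, 4, 3, 0]

path = [1, 4, 3, 0]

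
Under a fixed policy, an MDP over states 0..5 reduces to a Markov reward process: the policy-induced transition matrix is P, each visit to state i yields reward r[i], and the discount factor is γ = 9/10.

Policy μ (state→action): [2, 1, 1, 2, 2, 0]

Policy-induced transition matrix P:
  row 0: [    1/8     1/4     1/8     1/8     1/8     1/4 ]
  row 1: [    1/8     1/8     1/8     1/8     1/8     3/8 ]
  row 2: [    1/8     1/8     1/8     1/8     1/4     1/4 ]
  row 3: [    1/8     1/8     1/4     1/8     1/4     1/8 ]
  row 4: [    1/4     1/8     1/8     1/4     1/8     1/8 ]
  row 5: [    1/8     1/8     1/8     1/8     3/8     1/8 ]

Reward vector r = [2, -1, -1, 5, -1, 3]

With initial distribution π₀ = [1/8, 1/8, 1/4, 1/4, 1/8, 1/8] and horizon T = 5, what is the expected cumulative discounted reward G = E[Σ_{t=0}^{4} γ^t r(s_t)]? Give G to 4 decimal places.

G = 4.8841

t=0: π = [0.1250, 0.1250, 0.2500, 0.2500, 0.1250, 0.1250], E[r] = 1.3750, γ^t·E[r] = 1.375000, running G = 1.375000
t=1: π = [0.1406, 0.1406, 0.1563, 0.1406, 0.2188, 0.2031], E[r] = 1.0781, γ^t·E[r] = 0.970313, running G = 2.345313
t=2: π = [0.1523, 0.1426, 0.1426, 0.1523, 0.2129, 0.1973], E[r] = 1.1602, γ^t·E[r] = 0.939727, running G = 3.285039
t=3: π = [0.1516, 0.1440, 0.1440, 0.1516, 0.2112, 0.1975], E[r] = 1.1545, γ^t·E[r] = 0.841660, running G = 4.126699
t=4: π = [0.1514, 0.1440, 0.1440, 0.1514, 0.2113, 0.1980], E[r] = 1.1544, γ^t·E[r] = 0.757434, running G = 4.884134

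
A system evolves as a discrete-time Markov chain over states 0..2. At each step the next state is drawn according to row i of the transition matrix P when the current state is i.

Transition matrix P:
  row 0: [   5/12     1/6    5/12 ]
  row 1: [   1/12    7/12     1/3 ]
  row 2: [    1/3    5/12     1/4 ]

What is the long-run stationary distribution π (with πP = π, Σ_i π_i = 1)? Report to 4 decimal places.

π = [0.2475, 0.4257, 0.3267]

Balance equations π_j = Σ_i π_i·P[i][j]:
  π_0 = 5/12·π_0 + 1/12·π_1 + 1/3·π_2
  π_1 = 1/6·π_0 + 7/12·π_1 + 5/12·π_2
  normalize: π_0 + π_1 + π_2 = 1
Solving the linear system gives exactly π = [25/101, 43/101, 33/101].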